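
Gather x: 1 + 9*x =9*x + 1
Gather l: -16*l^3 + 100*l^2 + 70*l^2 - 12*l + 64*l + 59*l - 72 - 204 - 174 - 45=-16*l^3 + 170*l^2 + 111*l - 495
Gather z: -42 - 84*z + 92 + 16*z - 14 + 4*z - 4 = 32 - 64*z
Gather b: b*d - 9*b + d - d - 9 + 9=b*(d - 9)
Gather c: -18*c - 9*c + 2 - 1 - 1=-27*c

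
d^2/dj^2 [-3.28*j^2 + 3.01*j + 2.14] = -6.56000000000000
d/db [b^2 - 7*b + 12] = 2*b - 7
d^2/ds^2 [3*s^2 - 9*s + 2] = 6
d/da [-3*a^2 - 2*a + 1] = -6*a - 2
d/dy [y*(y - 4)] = 2*y - 4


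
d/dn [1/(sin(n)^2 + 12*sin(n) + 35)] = -2*(sin(n) + 6)*cos(n)/(sin(n)^2 + 12*sin(n) + 35)^2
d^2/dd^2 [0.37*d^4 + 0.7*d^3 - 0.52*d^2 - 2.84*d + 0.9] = 4.44*d^2 + 4.2*d - 1.04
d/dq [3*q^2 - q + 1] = 6*q - 1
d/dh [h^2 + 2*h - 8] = 2*h + 2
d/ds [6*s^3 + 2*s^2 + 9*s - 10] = 18*s^2 + 4*s + 9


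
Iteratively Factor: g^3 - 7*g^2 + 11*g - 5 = (g - 5)*(g^2 - 2*g + 1) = (g - 5)*(g - 1)*(g - 1)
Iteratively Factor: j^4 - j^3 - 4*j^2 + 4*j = (j)*(j^3 - j^2 - 4*j + 4) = j*(j + 2)*(j^2 - 3*j + 2) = j*(j - 2)*(j + 2)*(j - 1)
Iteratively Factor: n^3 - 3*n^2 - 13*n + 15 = (n + 3)*(n^2 - 6*n + 5) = (n - 5)*(n + 3)*(n - 1)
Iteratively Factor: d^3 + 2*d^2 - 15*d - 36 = (d + 3)*(d^2 - d - 12) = (d - 4)*(d + 3)*(d + 3)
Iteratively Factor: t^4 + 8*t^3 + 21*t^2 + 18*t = (t)*(t^3 + 8*t^2 + 21*t + 18) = t*(t + 3)*(t^2 + 5*t + 6) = t*(t + 2)*(t + 3)*(t + 3)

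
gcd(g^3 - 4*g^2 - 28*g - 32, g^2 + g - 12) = 1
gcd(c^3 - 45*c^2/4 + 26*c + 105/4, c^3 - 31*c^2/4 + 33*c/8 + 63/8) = c^2 - 25*c/4 - 21/4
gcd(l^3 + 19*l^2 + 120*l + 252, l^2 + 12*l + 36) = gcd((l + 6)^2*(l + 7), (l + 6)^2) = l^2 + 12*l + 36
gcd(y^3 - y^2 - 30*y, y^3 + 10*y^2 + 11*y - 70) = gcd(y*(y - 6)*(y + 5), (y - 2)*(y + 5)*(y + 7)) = y + 5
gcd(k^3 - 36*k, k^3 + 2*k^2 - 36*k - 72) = k^2 - 36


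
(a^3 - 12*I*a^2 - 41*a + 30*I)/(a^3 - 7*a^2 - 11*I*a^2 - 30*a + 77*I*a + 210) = (a - I)/(a - 7)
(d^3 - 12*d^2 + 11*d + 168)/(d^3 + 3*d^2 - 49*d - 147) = (d - 8)/(d + 7)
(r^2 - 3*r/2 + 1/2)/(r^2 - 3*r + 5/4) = 2*(r - 1)/(2*r - 5)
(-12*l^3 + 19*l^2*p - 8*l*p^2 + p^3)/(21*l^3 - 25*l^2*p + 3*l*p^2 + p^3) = (-4*l + p)/(7*l + p)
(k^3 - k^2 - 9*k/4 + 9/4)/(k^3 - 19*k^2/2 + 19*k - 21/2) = (k + 3/2)/(k - 7)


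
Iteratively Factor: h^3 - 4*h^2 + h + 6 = (h - 2)*(h^2 - 2*h - 3) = (h - 2)*(h + 1)*(h - 3)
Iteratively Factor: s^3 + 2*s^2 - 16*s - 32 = (s + 4)*(s^2 - 2*s - 8) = (s - 4)*(s + 4)*(s + 2)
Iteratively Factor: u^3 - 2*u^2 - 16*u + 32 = (u + 4)*(u^2 - 6*u + 8) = (u - 2)*(u + 4)*(u - 4)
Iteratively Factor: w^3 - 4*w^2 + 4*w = (w - 2)*(w^2 - 2*w) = (w - 2)^2*(w)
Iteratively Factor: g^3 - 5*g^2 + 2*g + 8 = (g + 1)*(g^2 - 6*g + 8) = (g - 2)*(g + 1)*(g - 4)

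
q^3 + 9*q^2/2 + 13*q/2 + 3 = (q + 1)*(q + 3/2)*(q + 2)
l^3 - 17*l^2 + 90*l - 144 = (l - 8)*(l - 6)*(l - 3)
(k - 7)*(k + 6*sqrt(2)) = k^2 - 7*k + 6*sqrt(2)*k - 42*sqrt(2)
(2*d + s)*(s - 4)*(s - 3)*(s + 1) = 2*d*s^3 - 12*d*s^2 + 10*d*s + 24*d + s^4 - 6*s^3 + 5*s^2 + 12*s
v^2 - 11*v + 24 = (v - 8)*(v - 3)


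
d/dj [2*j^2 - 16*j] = 4*j - 16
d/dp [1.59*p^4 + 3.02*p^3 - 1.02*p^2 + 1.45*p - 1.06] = 6.36*p^3 + 9.06*p^2 - 2.04*p + 1.45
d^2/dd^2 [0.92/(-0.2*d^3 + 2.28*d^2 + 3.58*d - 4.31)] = ((1.104*d - 4.1952)*(0.2*d^3 - 2.28*d^2 - 3.58*d + 4.31) - 0.92*(-1.2*d^2 + 9.12*d + 7.16)*(-0.6*d^2 + 4.56*d + 3.58))/(0.2*d^3 - 2.28*d^2 - 3.58*d + 4.31)^3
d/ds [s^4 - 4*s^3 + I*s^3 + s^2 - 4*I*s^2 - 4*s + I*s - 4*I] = 4*s^3 + s^2*(-12 + 3*I) + s*(2 - 8*I) - 4 + I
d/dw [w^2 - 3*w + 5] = 2*w - 3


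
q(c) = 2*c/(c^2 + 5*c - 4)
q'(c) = 2*c*(-2*c - 5)/(c^2 + 5*c - 4)^2 + 2/(c^2 + 5*c - 4) = 2*(-c^2 - 4)/(c^4 + 10*c^3 + 17*c^2 - 40*c + 16)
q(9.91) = 0.14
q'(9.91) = -0.01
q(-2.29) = 0.45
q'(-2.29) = -0.18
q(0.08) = -0.04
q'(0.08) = -0.62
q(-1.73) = 0.36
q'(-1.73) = -0.15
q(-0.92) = 0.24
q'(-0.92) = -0.16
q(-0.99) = 0.25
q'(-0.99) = -0.16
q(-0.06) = 0.03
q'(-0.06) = -0.43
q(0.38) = -0.39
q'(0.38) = -2.17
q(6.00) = 0.19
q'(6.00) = -0.02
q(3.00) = 0.30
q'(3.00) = -0.06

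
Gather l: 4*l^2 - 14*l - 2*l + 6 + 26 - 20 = 4*l^2 - 16*l + 12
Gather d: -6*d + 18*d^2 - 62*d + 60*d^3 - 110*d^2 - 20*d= 60*d^3 - 92*d^2 - 88*d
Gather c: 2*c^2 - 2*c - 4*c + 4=2*c^2 - 6*c + 4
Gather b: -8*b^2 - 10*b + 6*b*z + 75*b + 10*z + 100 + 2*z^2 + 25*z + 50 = -8*b^2 + b*(6*z + 65) + 2*z^2 + 35*z + 150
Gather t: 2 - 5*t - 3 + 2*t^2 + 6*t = 2*t^2 + t - 1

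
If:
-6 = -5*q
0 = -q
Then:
No Solution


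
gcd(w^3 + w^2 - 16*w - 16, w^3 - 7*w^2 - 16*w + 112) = w^2 - 16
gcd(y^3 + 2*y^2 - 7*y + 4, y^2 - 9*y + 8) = y - 1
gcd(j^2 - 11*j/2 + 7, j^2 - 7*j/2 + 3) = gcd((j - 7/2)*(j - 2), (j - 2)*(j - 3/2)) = j - 2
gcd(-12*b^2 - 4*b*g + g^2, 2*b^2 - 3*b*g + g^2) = 1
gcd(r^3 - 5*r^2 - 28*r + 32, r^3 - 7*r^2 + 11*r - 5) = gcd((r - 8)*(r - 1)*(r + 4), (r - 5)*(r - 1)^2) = r - 1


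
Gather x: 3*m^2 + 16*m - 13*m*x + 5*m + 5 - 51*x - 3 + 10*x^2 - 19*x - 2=3*m^2 + 21*m + 10*x^2 + x*(-13*m - 70)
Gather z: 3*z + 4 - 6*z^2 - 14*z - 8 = -6*z^2 - 11*z - 4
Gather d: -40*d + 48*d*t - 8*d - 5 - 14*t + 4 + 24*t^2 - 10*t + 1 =d*(48*t - 48) + 24*t^2 - 24*t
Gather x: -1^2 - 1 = -2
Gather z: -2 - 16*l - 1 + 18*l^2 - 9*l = 18*l^2 - 25*l - 3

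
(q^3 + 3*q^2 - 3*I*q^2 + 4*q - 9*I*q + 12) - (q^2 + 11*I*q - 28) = q^3 + 2*q^2 - 3*I*q^2 + 4*q - 20*I*q + 40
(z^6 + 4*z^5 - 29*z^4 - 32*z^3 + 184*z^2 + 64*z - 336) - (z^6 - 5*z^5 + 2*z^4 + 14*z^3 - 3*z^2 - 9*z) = 9*z^5 - 31*z^4 - 46*z^3 + 187*z^2 + 73*z - 336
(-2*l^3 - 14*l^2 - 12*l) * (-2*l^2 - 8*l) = 4*l^5 + 44*l^4 + 136*l^3 + 96*l^2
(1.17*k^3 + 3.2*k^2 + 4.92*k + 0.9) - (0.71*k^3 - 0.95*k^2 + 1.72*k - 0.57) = 0.46*k^3 + 4.15*k^2 + 3.2*k + 1.47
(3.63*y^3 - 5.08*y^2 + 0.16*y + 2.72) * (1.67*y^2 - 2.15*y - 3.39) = 6.0621*y^5 - 16.2881*y^4 - 1.1165*y^3 + 21.4196*y^2 - 6.3904*y - 9.2208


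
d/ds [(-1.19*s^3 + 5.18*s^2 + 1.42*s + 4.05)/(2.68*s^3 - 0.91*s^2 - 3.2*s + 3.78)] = (-12.7995*s^4 + 0.00479999999999947*s^3 - 61.3404*s^2 + 46.5318*s + 18.3276)/(7.1824*s^6 - 4.8776*s^5 - 16.3239*s^4 + 26.0848*s^3 + 3.3604*s^2 - 24.192*s + 14.2884)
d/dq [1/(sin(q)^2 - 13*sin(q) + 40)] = (13 - 2*sin(q))*cos(q)/(sin(q)^2 - 13*sin(q) + 40)^2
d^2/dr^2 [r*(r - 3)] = 2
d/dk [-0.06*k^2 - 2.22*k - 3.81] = -0.12*k - 2.22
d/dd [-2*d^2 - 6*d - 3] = -4*d - 6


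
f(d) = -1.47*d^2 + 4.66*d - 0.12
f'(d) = 4.66 - 2.94*d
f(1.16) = 3.31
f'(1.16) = 1.25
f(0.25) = 0.95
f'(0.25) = 3.92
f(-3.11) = -28.83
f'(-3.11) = 13.80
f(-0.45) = -2.51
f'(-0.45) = 5.98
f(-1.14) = -7.34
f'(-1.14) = 8.01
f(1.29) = 3.45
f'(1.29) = 0.87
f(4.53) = -9.18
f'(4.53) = -8.66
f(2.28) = 2.86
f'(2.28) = -2.04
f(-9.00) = -161.13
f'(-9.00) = 31.12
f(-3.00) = -27.33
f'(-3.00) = 13.48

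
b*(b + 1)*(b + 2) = b^3 + 3*b^2 + 2*b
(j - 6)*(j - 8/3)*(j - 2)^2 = j^4 - 38*j^3/3 + 164*j^2/3 - 296*j/3 + 64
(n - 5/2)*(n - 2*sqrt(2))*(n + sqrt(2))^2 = n^4 - 5*n^3/2 - 6*n^2 - 4*sqrt(2)*n + 15*n + 10*sqrt(2)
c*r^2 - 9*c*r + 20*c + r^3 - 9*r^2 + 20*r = (c + r)*(r - 5)*(r - 4)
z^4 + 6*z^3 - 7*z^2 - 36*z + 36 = (z - 2)*(z - 1)*(z + 3)*(z + 6)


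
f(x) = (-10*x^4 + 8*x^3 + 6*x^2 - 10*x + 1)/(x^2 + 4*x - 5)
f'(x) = (-2*x - 4)*(-10*x^4 + 8*x^3 + 6*x^2 - 10*x + 1)/(x^2 + 4*x - 5)^2 + (-40*x^3 + 24*x^2 + 12*x - 10)/(x^2 + 4*x - 5) = 2*(-10*x^5 - 56*x^4 + 132*x^3 - 43*x^2 - 31*x + 23)/(x^4 + 8*x^3 + 6*x^2 - 40*x + 25)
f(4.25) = -85.87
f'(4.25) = -50.65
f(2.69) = -26.96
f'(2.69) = -25.37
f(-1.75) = 11.17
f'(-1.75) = -28.12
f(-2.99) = 115.78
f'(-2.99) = -182.94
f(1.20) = -7.48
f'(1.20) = 14.27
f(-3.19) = 158.40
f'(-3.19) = -246.76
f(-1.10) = 0.74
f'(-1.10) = -7.05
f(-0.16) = -0.48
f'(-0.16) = 1.67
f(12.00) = -1030.97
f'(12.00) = -196.06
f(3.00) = -35.56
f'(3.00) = -30.15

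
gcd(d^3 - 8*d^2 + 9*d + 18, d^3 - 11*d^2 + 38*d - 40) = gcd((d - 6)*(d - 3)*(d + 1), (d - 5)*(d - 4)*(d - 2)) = 1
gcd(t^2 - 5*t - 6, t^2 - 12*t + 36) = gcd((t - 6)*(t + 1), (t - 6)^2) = t - 6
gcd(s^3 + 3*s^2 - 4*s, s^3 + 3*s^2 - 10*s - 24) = s + 4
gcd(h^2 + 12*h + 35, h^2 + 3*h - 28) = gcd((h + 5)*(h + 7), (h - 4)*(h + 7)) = h + 7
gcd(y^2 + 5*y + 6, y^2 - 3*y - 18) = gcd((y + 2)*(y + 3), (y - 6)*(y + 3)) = y + 3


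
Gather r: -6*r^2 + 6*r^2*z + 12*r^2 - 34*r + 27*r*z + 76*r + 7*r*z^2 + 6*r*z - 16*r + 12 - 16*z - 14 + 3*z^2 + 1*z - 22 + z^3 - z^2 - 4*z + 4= r^2*(6*z + 6) + r*(7*z^2 + 33*z + 26) + z^3 + 2*z^2 - 19*z - 20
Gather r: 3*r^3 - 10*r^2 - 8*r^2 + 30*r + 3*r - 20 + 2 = 3*r^3 - 18*r^2 + 33*r - 18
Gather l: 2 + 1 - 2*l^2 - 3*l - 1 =-2*l^2 - 3*l + 2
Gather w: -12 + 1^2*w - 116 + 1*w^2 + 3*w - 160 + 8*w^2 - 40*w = 9*w^2 - 36*w - 288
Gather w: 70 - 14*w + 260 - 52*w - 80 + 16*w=250 - 50*w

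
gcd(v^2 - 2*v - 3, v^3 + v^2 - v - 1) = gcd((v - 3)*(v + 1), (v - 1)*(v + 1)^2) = v + 1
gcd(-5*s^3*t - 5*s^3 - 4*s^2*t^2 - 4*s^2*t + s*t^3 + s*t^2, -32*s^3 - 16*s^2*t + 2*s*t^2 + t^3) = 1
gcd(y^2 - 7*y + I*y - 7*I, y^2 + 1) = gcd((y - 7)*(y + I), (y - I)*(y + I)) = y + I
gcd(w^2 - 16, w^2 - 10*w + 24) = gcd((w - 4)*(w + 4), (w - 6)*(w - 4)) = w - 4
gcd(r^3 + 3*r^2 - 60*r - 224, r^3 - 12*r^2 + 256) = r^2 - 4*r - 32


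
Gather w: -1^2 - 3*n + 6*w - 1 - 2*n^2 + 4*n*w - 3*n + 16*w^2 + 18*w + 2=-2*n^2 - 6*n + 16*w^2 + w*(4*n + 24)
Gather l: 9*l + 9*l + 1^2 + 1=18*l + 2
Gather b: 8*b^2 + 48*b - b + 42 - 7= 8*b^2 + 47*b + 35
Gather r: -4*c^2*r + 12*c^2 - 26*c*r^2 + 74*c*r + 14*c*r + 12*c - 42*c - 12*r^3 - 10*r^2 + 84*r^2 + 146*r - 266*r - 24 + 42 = 12*c^2 - 30*c - 12*r^3 + r^2*(74 - 26*c) + r*(-4*c^2 + 88*c - 120) + 18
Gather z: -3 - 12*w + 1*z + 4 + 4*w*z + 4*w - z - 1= 4*w*z - 8*w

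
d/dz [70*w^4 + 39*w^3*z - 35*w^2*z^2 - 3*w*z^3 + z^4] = 39*w^3 - 70*w^2*z - 9*w*z^2 + 4*z^3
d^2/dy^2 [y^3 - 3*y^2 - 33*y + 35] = 6*y - 6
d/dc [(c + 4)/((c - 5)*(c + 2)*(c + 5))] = 2*(-c^3 - 7*c^2 - 8*c + 25)/(c^6 + 4*c^5 - 46*c^4 - 200*c^3 + 425*c^2 + 2500*c + 2500)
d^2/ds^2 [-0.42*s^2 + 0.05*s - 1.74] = -0.840000000000000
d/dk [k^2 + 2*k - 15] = 2*k + 2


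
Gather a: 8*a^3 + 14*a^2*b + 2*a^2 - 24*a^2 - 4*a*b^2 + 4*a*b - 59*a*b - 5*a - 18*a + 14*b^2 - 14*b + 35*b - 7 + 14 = 8*a^3 + a^2*(14*b - 22) + a*(-4*b^2 - 55*b - 23) + 14*b^2 + 21*b + 7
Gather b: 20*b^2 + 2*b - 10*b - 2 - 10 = 20*b^2 - 8*b - 12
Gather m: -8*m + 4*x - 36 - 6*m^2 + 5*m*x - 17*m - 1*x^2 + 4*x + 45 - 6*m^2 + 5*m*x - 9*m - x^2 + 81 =-12*m^2 + m*(10*x - 34) - 2*x^2 + 8*x + 90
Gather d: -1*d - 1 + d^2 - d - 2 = d^2 - 2*d - 3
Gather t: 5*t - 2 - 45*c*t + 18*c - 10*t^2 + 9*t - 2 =18*c - 10*t^2 + t*(14 - 45*c) - 4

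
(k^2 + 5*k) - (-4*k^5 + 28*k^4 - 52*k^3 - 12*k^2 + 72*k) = 4*k^5 - 28*k^4 + 52*k^3 + 13*k^2 - 67*k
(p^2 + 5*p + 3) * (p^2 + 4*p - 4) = p^4 + 9*p^3 + 19*p^2 - 8*p - 12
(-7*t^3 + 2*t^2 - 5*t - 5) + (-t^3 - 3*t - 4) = -8*t^3 + 2*t^2 - 8*t - 9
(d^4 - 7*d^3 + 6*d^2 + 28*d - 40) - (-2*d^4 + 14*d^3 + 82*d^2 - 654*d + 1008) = 3*d^4 - 21*d^3 - 76*d^2 + 682*d - 1048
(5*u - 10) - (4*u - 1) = u - 9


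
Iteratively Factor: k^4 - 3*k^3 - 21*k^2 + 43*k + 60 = (k + 4)*(k^3 - 7*k^2 + 7*k + 15) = (k + 1)*(k + 4)*(k^2 - 8*k + 15) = (k - 3)*(k + 1)*(k + 4)*(k - 5)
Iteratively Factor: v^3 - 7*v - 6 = (v + 2)*(v^2 - 2*v - 3) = (v + 1)*(v + 2)*(v - 3)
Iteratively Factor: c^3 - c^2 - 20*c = (c)*(c^2 - c - 20) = c*(c - 5)*(c + 4)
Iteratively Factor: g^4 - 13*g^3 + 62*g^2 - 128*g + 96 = (g - 4)*(g^3 - 9*g^2 + 26*g - 24) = (g - 4)*(g - 3)*(g^2 - 6*g + 8) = (g - 4)*(g - 3)*(g - 2)*(g - 4)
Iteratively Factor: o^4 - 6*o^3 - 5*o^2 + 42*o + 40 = (o + 1)*(o^3 - 7*o^2 + 2*o + 40) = (o + 1)*(o + 2)*(o^2 - 9*o + 20) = (o - 4)*(o + 1)*(o + 2)*(o - 5)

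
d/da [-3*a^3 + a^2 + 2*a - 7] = -9*a^2 + 2*a + 2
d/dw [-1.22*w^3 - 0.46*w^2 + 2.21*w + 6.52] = -3.66*w^2 - 0.92*w + 2.21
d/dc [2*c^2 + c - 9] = 4*c + 1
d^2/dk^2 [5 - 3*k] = 0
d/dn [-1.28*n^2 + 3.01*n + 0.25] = 3.01 - 2.56*n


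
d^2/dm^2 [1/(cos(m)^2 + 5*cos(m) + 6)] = (-4*sin(m)^4 + 3*sin(m)^2 + 195*cos(m)/4 - 15*cos(3*m)/4 + 39)/((cos(m) + 2)^3*(cos(m) + 3)^3)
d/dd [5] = 0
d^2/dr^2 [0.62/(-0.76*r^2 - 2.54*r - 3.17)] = (0.716224*r^2 + 2.393696*r - 0.62*(1.52*r + 2.54)*(3.04*r + 5.08) + 2.987408)/(0.76*r^2 + 2.54*r + 3.17)^3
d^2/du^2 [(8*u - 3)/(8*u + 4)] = -14/(2*u + 1)^3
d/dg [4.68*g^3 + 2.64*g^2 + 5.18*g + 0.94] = 14.04*g^2 + 5.28*g + 5.18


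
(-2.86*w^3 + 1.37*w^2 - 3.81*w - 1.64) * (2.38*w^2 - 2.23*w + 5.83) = -6.8068*w^5 + 9.6384*w^4 - 28.7967*w^3 + 12.5802*w^2 - 18.5551*w - 9.5612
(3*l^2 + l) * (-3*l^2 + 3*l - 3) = -9*l^4 + 6*l^3 - 6*l^2 - 3*l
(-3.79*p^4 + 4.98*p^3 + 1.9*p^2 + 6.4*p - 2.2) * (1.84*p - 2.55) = -6.9736*p^5 + 18.8277*p^4 - 9.203*p^3 + 6.931*p^2 - 20.368*p + 5.61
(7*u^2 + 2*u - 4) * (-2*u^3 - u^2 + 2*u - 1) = -14*u^5 - 11*u^4 + 20*u^3 + u^2 - 10*u + 4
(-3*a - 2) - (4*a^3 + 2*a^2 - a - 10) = -4*a^3 - 2*a^2 - 2*a + 8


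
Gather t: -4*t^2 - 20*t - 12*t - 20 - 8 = -4*t^2 - 32*t - 28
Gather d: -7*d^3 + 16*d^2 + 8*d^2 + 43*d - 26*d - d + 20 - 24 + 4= -7*d^3 + 24*d^2 + 16*d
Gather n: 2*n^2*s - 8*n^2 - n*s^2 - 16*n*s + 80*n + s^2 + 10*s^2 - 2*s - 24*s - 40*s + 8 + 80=n^2*(2*s - 8) + n*(-s^2 - 16*s + 80) + 11*s^2 - 66*s + 88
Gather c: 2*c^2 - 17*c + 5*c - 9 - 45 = 2*c^2 - 12*c - 54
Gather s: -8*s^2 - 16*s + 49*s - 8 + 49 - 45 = -8*s^2 + 33*s - 4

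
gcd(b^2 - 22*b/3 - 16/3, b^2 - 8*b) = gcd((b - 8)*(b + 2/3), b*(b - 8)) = b - 8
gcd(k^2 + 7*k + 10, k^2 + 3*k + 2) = k + 2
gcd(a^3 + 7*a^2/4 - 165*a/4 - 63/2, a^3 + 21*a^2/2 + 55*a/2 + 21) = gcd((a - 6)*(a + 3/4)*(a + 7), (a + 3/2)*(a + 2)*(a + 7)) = a + 7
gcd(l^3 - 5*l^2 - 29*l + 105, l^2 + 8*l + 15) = l + 5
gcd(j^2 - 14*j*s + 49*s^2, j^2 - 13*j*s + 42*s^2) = -j + 7*s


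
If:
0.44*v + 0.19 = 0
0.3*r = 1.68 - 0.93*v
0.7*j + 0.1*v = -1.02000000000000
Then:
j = -1.40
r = 6.94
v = -0.43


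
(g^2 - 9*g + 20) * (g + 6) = g^3 - 3*g^2 - 34*g + 120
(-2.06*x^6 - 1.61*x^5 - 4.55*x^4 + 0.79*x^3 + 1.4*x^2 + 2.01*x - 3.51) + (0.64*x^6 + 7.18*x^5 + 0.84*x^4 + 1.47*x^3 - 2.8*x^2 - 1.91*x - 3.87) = -1.42*x^6 + 5.57*x^5 - 3.71*x^4 + 2.26*x^3 - 1.4*x^2 + 0.0999999999999999*x - 7.38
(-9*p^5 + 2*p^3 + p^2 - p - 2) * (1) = -9*p^5 + 2*p^3 + p^2 - p - 2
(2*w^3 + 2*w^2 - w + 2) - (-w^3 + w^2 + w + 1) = 3*w^3 + w^2 - 2*w + 1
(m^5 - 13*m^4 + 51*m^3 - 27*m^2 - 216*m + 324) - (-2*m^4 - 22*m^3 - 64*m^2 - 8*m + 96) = m^5 - 11*m^4 + 73*m^3 + 37*m^2 - 208*m + 228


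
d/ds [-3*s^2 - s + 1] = -6*s - 1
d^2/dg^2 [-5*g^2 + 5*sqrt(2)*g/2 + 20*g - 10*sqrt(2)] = -10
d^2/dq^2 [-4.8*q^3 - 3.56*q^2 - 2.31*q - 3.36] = -28.8*q - 7.12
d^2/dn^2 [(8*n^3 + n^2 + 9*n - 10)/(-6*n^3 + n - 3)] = 4*(-18*n^6 - 558*n^5 + 1503*n^4 + 32*n^3 + 432*n^2 - 378*n - 13)/(216*n^9 - 108*n^7 + 324*n^6 + 18*n^5 - 108*n^4 + 161*n^3 + 9*n^2 - 27*n + 27)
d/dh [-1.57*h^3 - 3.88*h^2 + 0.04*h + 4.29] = -4.71*h^2 - 7.76*h + 0.04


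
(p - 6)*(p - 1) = p^2 - 7*p + 6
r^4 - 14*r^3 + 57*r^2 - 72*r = r*(r - 8)*(r - 3)^2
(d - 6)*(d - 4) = d^2 - 10*d + 24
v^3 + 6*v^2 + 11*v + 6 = (v + 1)*(v + 2)*(v + 3)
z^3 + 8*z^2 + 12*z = z*(z + 2)*(z + 6)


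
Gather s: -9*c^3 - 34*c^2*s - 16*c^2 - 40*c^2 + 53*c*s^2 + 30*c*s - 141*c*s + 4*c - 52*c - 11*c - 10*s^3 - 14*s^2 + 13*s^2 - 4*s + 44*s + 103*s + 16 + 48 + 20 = -9*c^3 - 56*c^2 - 59*c - 10*s^3 + s^2*(53*c - 1) + s*(-34*c^2 - 111*c + 143) + 84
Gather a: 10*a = 10*a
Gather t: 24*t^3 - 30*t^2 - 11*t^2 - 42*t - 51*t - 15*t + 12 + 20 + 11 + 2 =24*t^3 - 41*t^2 - 108*t + 45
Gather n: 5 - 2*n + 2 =7 - 2*n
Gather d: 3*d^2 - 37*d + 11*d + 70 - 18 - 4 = 3*d^2 - 26*d + 48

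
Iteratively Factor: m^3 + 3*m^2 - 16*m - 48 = (m - 4)*(m^2 + 7*m + 12) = (m - 4)*(m + 4)*(m + 3)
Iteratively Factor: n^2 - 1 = (n - 1)*(n + 1)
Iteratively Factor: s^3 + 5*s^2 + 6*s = (s + 2)*(s^2 + 3*s) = s*(s + 2)*(s + 3)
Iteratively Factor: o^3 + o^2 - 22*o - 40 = (o + 4)*(o^2 - 3*o - 10) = (o - 5)*(o + 4)*(o + 2)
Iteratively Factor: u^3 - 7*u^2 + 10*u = (u - 5)*(u^2 - 2*u) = u*(u - 5)*(u - 2)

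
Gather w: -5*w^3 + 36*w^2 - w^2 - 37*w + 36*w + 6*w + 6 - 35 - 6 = -5*w^3 + 35*w^2 + 5*w - 35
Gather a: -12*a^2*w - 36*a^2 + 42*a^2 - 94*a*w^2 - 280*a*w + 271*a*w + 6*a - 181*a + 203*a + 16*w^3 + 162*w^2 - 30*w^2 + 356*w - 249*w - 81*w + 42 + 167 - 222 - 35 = a^2*(6 - 12*w) + a*(-94*w^2 - 9*w + 28) + 16*w^3 + 132*w^2 + 26*w - 48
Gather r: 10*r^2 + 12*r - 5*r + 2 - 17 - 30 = 10*r^2 + 7*r - 45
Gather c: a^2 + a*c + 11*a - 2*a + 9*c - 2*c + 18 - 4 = a^2 + 9*a + c*(a + 7) + 14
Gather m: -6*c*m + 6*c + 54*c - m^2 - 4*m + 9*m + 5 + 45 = 60*c - m^2 + m*(5 - 6*c) + 50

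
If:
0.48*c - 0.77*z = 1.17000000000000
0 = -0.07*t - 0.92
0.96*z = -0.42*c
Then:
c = 1.43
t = -13.14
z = -0.63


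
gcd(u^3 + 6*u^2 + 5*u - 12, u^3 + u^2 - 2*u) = u - 1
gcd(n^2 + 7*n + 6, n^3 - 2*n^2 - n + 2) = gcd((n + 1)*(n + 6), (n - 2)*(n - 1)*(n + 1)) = n + 1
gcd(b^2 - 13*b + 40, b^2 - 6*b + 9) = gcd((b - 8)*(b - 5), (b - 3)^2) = 1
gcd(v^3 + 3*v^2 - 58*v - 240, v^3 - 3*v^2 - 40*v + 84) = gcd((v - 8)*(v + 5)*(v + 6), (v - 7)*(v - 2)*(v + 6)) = v + 6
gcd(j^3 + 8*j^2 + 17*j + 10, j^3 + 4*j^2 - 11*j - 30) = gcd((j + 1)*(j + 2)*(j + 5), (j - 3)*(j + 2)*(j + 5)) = j^2 + 7*j + 10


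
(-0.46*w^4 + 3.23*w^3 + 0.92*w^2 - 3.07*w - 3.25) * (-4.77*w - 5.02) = 2.1942*w^5 - 13.0979*w^4 - 20.603*w^3 + 10.0255*w^2 + 30.9139*w + 16.315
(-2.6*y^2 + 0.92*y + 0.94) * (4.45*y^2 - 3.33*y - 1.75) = -11.57*y^4 + 12.752*y^3 + 5.6694*y^2 - 4.7402*y - 1.645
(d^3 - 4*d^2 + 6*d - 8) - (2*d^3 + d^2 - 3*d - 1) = -d^3 - 5*d^2 + 9*d - 7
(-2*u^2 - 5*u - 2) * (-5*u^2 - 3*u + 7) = 10*u^4 + 31*u^3 + 11*u^2 - 29*u - 14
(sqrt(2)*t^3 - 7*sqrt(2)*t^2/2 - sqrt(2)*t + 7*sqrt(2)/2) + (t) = sqrt(2)*t^3 - 7*sqrt(2)*t^2/2 - sqrt(2)*t + t + 7*sqrt(2)/2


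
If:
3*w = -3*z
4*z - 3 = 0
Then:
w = -3/4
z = 3/4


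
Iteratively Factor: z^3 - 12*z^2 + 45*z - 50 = (z - 5)*(z^2 - 7*z + 10) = (z - 5)^2*(z - 2)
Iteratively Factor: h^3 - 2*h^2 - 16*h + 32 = (h - 2)*(h^2 - 16) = (h - 2)*(h + 4)*(h - 4)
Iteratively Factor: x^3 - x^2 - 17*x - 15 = (x + 1)*(x^2 - 2*x - 15) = (x - 5)*(x + 1)*(x + 3)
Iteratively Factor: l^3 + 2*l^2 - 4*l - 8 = (l + 2)*(l^2 - 4) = (l - 2)*(l + 2)*(l + 2)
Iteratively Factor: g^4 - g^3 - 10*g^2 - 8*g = (g + 1)*(g^3 - 2*g^2 - 8*g) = g*(g + 1)*(g^2 - 2*g - 8) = g*(g + 1)*(g + 2)*(g - 4)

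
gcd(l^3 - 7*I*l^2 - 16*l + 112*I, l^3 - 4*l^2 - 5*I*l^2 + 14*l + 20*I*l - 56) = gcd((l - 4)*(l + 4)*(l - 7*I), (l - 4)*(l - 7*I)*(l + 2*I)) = l^2 + l*(-4 - 7*I) + 28*I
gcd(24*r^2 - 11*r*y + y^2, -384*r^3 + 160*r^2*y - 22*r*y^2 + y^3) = -8*r + y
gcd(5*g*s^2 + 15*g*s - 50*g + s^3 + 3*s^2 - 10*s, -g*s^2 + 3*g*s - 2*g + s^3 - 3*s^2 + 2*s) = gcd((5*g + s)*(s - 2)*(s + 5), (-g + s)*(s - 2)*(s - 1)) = s - 2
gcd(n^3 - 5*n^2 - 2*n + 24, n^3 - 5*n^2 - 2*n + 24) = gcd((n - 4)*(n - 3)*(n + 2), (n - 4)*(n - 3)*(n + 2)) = n^3 - 5*n^2 - 2*n + 24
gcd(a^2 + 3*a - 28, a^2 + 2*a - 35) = a + 7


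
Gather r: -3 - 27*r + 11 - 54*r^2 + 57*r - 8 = -54*r^2 + 30*r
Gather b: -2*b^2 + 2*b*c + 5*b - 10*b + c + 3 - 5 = -2*b^2 + b*(2*c - 5) + c - 2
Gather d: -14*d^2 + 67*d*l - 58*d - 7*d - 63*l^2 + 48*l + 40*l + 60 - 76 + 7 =-14*d^2 + d*(67*l - 65) - 63*l^2 + 88*l - 9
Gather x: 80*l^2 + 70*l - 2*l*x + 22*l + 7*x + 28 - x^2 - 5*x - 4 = 80*l^2 + 92*l - x^2 + x*(2 - 2*l) + 24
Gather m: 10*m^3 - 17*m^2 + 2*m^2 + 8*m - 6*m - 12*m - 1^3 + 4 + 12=10*m^3 - 15*m^2 - 10*m + 15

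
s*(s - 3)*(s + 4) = s^3 + s^2 - 12*s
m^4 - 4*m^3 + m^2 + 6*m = m*(m - 3)*(m - 2)*(m + 1)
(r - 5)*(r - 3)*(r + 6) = r^3 - 2*r^2 - 33*r + 90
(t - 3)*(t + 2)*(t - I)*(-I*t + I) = -I*t^4 - t^3 + 2*I*t^3 + 2*t^2 + 5*I*t^2 + 5*t - 6*I*t - 6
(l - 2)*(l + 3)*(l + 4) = l^3 + 5*l^2 - 2*l - 24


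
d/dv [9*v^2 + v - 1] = 18*v + 1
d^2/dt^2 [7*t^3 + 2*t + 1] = 42*t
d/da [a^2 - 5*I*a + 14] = 2*a - 5*I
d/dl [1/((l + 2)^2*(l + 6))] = -(3*l + 14)/((l + 2)^3*(l + 6)^2)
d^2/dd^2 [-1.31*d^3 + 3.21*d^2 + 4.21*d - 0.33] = 6.42 - 7.86*d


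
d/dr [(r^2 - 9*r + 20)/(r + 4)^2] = (17*r - 76)/(r^3 + 12*r^2 + 48*r + 64)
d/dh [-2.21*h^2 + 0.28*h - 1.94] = 0.28 - 4.42*h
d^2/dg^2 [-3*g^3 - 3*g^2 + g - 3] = -18*g - 6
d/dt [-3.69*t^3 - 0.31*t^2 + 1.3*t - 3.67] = -11.07*t^2 - 0.62*t + 1.3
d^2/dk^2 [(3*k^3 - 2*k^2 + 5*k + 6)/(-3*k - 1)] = 2*(-27*k^3 - 27*k^2 - 9*k - 37)/(27*k^3 + 27*k^2 + 9*k + 1)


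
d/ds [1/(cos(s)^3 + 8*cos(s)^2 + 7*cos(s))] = (3*sin(s) + 7*sin(s)/cos(s)^2 + 16*tan(s))/((cos(s) + 1)^2*(cos(s) + 7)^2)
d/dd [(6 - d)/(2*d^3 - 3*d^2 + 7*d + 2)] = (-2*d^3 + 3*d^2 - 7*d + (d - 6)*(6*d^2 - 6*d + 7) - 2)/(2*d^3 - 3*d^2 + 7*d + 2)^2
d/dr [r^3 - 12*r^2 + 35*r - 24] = 3*r^2 - 24*r + 35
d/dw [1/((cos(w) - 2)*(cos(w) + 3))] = (sin(w) + sin(2*w))/((cos(w) - 2)^2*(cos(w) + 3)^2)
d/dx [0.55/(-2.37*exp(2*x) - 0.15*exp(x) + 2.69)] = (2.607*exp(x) + 0.0825)*exp(x)/(2.37*exp(2*x) + 0.15*exp(x) - 2.69)^2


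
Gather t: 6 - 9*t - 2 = 4 - 9*t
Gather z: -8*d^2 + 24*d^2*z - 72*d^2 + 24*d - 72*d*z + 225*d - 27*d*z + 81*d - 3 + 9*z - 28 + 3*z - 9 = -80*d^2 + 330*d + z*(24*d^2 - 99*d + 12) - 40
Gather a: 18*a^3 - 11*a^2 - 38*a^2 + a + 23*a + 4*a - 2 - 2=18*a^3 - 49*a^2 + 28*a - 4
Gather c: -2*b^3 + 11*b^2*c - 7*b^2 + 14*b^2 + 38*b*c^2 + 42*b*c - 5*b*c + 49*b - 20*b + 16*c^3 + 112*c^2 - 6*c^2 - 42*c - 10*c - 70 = -2*b^3 + 7*b^2 + 29*b + 16*c^3 + c^2*(38*b + 106) + c*(11*b^2 + 37*b - 52) - 70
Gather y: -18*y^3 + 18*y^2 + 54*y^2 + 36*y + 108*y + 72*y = -18*y^3 + 72*y^2 + 216*y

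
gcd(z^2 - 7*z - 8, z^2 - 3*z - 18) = 1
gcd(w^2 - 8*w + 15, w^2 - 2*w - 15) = w - 5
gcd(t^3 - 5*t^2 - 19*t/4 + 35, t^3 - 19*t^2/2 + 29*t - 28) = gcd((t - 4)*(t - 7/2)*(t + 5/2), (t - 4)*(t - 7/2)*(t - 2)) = t^2 - 15*t/2 + 14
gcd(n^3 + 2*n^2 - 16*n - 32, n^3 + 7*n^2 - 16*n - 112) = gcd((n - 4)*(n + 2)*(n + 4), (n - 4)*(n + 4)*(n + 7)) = n^2 - 16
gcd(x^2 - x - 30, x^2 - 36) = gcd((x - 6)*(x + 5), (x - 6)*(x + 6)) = x - 6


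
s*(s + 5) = s^2 + 5*s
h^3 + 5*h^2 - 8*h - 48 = (h - 3)*(h + 4)^2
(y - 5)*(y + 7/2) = y^2 - 3*y/2 - 35/2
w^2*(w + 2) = w^3 + 2*w^2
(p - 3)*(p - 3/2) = p^2 - 9*p/2 + 9/2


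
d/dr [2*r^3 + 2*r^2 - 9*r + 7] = 6*r^2 + 4*r - 9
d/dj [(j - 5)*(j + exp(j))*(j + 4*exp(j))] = (j - 5)*(j + exp(j))*(4*exp(j) + 1) + (j - 5)*(j + 4*exp(j))*(exp(j) + 1) + (j + exp(j))*(j + 4*exp(j))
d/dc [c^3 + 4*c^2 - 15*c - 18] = 3*c^2 + 8*c - 15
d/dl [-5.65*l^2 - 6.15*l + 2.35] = -11.3*l - 6.15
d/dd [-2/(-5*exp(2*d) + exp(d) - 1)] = (2 - 20*exp(d))*exp(d)/(5*exp(2*d) - exp(d) + 1)^2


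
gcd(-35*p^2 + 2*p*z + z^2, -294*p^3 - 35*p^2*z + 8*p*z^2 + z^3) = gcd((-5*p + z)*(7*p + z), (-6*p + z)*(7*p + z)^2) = 7*p + z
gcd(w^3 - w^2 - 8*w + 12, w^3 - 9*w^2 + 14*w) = w - 2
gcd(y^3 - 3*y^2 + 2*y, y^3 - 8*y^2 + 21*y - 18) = y - 2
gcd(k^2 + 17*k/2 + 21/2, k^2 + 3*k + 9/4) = k + 3/2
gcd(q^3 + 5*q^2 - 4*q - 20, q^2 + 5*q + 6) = q + 2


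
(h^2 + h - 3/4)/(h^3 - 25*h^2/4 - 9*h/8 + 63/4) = 2*(2*h - 1)/(4*h^2 - 31*h + 42)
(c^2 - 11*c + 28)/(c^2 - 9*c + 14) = (c - 4)/(c - 2)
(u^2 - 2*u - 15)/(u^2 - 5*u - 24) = (u - 5)/(u - 8)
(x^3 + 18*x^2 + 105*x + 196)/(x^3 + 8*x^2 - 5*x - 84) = (x + 7)/(x - 3)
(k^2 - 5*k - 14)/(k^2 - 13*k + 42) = (k + 2)/(k - 6)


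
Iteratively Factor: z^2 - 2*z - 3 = (z + 1)*(z - 3)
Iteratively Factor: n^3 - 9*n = (n - 3)*(n^2 + 3*n) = n*(n - 3)*(n + 3)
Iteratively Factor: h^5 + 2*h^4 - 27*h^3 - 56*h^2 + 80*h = (h + 4)*(h^4 - 2*h^3 - 19*h^2 + 20*h) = (h - 1)*(h + 4)*(h^3 - h^2 - 20*h) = (h - 5)*(h - 1)*(h + 4)*(h^2 + 4*h) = h*(h - 5)*(h - 1)*(h + 4)*(h + 4)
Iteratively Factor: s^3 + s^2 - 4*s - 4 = (s + 2)*(s^2 - s - 2) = (s - 2)*(s + 2)*(s + 1)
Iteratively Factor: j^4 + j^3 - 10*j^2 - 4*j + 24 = (j - 2)*(j^3 + 3*j^2 - 4*j - 12) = (j - 2)*(j + 2)*(j^2 + j - 6) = (j - 2)*(j + 2)*(j + 3)*(j - 2)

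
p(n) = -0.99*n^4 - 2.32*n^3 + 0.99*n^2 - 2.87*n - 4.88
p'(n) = -3.96*n^3 - 6.96*n^2 + 1.98*n - 2.87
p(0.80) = -8.14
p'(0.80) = -7.77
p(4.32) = -530.65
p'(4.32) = -443.47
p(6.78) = -2793.86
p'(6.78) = -1543.58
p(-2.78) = 1.46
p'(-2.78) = 22.92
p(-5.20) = -360.83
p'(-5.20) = 355.44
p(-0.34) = -3.71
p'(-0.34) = -4.19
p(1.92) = -36.62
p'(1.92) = -52.75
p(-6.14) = -819.96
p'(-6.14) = 639.23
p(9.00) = -8137.19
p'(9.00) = -3435.65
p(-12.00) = -16347.56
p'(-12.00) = 5814.01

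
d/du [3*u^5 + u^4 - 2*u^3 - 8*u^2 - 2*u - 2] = 15*u^4 + 4*u^3 - 6*u^2 - 16*u - 2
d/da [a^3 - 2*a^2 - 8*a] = 3*a^2 - 4*a - 8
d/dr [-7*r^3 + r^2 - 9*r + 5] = -21*r^2 + 2*r - 9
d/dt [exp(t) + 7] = exp(t)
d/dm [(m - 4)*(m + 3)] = 2*m - 1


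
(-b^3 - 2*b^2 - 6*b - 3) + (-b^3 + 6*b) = -2*b^3 - 2*b^2 - 3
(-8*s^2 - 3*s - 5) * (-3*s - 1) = 24*s^3 + 17*s^2 + 18*s + 5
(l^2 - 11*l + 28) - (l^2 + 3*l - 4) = 32 - 14*l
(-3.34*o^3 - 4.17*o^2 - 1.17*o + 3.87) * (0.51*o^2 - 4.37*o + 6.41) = -1.7034*o^5 + 12.4691*o^4 - 3.7832*o^3 - 19.6431*o^2 - 24.4116*o + 24.8067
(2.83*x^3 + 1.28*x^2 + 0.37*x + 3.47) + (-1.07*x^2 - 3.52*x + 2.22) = 2.83*x^3 + 0.21*x^2 - 3.15*x + 5.69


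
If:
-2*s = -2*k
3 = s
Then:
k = 3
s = 3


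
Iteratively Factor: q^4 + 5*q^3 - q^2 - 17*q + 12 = (q - 1)*(q^3 + 6*q^2 + 5*q - 12) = (q - 1)*(q + 3)*(q^2 + 3*q - 4) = (q - 1)*(q + 3)*(q + 4)*(q - 1)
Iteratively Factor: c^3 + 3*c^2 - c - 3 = (c - 1)*(c^2 + 4*c + 3) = (c - 1)*(c + 1)*(c + 3)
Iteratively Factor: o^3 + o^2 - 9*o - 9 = (o - 3)*(o^2 + 4*o + 3) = (o - 3)*(o + 3)*(o + 1)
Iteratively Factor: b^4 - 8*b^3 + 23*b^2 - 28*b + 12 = (b - 1)*(b^3 - 7*b^2 + 16*b - 12) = (b - 2)*(b - 1)*(b^2 - 5*b + 6) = (b - 2)^2*(b - 1)*(b - 3)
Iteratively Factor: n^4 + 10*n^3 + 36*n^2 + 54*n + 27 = (n + 3)*(n^3 + 7*n^2 + 15*n + 9) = (n + 1)*(n + 3)*(n^2 + 6*n + 9) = (n + 1)*(n + 3)^2*(n + 3)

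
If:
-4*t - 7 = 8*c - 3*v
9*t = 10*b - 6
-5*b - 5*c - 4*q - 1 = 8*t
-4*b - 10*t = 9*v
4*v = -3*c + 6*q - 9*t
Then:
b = 15951/15128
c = -22897/15128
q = -20751/30256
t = 3819/7564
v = -1947/1891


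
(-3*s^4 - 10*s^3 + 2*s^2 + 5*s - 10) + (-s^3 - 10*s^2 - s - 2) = -3*s^4 - 11*s^3 - 8*s^2 + 4*s - 12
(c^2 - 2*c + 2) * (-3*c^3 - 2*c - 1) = -3*c^5 + 6*c^4 - 8*c^3 + 3*c^2 - 2*c - 2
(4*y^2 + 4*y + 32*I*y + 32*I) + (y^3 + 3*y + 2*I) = y^3 + 4*y^2 + 7*y + 32*I*y + 34*I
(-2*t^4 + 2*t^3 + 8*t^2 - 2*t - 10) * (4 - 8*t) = 16*t^5 - 24*t^4 - 56*t^3 + 48*t^2 + 72*t - 40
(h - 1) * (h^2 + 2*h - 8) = h^3 + h^2 - 10*h + 8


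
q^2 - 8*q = q*(q - 8)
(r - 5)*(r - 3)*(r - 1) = r^3 - 9*r^2 + 23*r - 15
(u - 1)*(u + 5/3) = u^2 + 2*u/3 - 5/3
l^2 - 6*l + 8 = (l - 4)*(l - 2)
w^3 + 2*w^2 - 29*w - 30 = (w - 5)*(w + 1)*(w + 6)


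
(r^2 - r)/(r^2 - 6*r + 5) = r/(r - 5)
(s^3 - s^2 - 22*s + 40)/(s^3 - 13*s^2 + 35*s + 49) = (s^3 - s^2 - 22*s + 40)/(s^3 - 13*s^2 + 35*s + 49)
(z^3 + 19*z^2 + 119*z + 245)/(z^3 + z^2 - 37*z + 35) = (z^2 + 12*z + 35)/(z^2 - 6*z + 5)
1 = 1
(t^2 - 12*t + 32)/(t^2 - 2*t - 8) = (t - 8)/(t + 2)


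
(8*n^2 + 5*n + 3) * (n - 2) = 8*n^3 - 11*n^2 - 7*n - 6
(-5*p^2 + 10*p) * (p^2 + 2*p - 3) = -5*p^4 + 35*p^2 - 30*p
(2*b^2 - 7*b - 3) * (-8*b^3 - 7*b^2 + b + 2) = -16*b^5 + 42*b^4 + 75*b^3 + 18*b^2 - 17*b - 6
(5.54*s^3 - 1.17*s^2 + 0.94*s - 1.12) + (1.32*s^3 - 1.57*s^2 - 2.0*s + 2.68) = 6.86*s^3 - 2.74*s^2 - 1.06*s + 1.56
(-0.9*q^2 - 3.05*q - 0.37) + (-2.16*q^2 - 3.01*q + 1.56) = -3.06*q^2 - 6.06*q + 1.19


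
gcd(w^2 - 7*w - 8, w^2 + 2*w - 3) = 1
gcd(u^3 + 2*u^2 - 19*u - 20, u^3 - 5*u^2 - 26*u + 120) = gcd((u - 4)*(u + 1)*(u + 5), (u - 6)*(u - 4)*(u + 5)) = u^2 + u - 20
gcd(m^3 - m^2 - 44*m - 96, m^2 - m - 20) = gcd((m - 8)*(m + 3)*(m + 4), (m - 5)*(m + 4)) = m + 4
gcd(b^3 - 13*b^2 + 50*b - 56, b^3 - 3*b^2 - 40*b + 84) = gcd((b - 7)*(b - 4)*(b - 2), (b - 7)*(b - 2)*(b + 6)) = b^2 - 9*b + 14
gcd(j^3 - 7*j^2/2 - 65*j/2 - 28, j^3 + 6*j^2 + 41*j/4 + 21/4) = j^2 + 9*j/2 + 7/2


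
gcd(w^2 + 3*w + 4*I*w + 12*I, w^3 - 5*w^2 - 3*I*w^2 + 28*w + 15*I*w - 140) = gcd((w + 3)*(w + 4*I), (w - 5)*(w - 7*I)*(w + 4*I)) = w + 4*I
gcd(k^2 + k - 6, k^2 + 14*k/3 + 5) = k + 3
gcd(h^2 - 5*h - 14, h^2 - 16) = 1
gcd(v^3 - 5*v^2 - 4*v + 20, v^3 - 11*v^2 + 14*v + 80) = v^2 - 3*v - 10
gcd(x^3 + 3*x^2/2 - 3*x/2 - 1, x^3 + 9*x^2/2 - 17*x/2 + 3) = x - 1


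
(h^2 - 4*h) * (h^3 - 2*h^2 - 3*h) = h^5 - 6*h^4 + 5*h^3 + 12*h^2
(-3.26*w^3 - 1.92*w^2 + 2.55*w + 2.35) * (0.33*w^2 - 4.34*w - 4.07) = -1.0758*w^5 + 13.5148*w^4 + 22.4425*w^3 - 2.4771*w^2 - 20.5775*w - 9.5645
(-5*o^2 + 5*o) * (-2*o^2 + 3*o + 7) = 10*o^4 - 25*o^3 - 20*o^2 + 35*o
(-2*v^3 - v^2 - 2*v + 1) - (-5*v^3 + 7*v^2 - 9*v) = 3*v^3 - 8*v^2 + 7*v + 1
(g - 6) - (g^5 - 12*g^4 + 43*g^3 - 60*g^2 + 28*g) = -g^5 + 12*g^4 - 43*g^3 + 60*g^2 - 27*g - 6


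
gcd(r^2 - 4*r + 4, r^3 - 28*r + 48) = r - 2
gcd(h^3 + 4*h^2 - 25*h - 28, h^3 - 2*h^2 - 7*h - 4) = h^2 - 3*h - 4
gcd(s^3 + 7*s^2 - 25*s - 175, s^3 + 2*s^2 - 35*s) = s^2 + 2*s - 35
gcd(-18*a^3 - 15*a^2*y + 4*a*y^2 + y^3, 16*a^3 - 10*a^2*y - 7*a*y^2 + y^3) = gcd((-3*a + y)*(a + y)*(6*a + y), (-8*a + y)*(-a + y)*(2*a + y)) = 1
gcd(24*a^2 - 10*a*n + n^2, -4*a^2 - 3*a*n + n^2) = 4*a - n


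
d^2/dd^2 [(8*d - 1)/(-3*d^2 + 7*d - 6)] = 2*(-(6*d - 7)^2*(8*d - 1) + (72*d - 59)*(3*d^2 - 7*d + 6))/(3*d^2 - 7*d + 6)^3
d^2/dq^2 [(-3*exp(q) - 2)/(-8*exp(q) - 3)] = (56*exp(q) - 21)*exp(q)/(512*exp(3*q) + 576*exp(2*q) + 216*exp(q) + 27)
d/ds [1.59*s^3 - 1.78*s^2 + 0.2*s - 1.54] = 4.77*s^2 - 3.56*s + 0.2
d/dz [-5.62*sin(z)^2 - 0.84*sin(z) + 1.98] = -(11.24*sin(z) + 0.84)*cos(z)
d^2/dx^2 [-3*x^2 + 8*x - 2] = -6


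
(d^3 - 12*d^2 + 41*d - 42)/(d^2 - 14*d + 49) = (d^2 - 5*d + 6)/(d - 7)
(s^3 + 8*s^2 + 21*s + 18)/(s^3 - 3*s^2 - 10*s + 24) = (s^2 + 5*s + 6)/(s^2 - 6*s + 8)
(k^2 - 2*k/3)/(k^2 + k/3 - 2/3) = k/(k + 1)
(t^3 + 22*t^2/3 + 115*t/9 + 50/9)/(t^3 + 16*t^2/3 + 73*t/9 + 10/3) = (t + 5)/(t + 3)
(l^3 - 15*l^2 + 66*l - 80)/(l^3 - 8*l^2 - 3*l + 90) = (l^2 - 10*l + 16)/(l^2 - 3*l - 18)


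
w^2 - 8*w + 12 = (w - 6)*(w - 2)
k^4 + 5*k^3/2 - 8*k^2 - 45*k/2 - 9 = (k - 3)*(k + 1/2)*(k + 2)*(k + 3)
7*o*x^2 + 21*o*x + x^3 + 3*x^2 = x*(7*o + x)*(x + 3)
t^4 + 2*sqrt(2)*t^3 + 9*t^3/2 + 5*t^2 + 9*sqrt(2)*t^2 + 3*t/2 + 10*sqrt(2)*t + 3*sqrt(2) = (t + 1/2)*(t + 1)*(t + 3)*(t + 2*sqrt(2))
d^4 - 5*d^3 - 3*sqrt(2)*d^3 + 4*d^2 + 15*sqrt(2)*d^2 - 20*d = d*(d - 5)*(d - 2*sqrt(2))*(d - sqrt(2))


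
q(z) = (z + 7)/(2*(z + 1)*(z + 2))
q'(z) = 1/(2*(z + 1)*(z + 2)) - (z + 7)/(2*(z + 1)*(z + 2)^2) - (z + 7)/(2*(z + 1)^2*(z + 2)) = (-z^2 - 14*z - 19)/(2*(z^4 + 6*z^3 + 13*z^2 + 12*z + 4))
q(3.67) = 0.20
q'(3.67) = -0.06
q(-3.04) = 0.93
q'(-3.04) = 1.59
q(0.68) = 0.85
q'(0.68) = -0.71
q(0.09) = 1.56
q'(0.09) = -1.95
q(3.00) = 0.25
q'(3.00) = -0.09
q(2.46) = 0.31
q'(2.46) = -0.12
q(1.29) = 0.55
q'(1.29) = -0.34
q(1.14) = 0.61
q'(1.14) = -0.40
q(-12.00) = -0.02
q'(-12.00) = 0.00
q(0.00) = 1.75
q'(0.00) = -2.38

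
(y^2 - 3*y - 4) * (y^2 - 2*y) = y^4 - 5*y^3 + 2*y^2 + 8*y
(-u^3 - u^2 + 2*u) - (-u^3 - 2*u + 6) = -u^2 + 4*u - 6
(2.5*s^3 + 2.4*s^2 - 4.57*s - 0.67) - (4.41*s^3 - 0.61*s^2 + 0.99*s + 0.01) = -1.91*s^3 + 3.01*s^2 - 5.56*s - 0.68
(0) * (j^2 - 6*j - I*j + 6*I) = 0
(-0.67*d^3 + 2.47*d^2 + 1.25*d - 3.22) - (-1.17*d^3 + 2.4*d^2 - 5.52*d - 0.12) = 0.5*d^3 + 0.0700000000000003*d^2 + 6.77*d - 3.1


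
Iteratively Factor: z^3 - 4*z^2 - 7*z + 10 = (z - 5)*(z^2 + z - 2) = (z - 5)*(z - 1)*(z + 2)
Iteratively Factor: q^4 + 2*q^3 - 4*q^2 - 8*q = (q + 2)*(q^3 - 4*q) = q*(q + 2)*(q^2 - 4) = q*(q + 2)^2*(q - 2)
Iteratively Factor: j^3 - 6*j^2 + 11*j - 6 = (j - 2)*(j^2 - 4*j + 3) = (j - 3)*(j - 2)*(j - 1)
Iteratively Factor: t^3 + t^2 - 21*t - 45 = (t - 5)*(t^2 + 6*t + 9) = (t - 5)*(t + 3)*(t + 3)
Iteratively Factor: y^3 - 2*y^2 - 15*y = (y + 3)*(y^2 - 5*y) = (y - 5)*(y + 3)*(y)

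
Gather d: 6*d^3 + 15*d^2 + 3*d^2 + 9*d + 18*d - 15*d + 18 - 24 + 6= 6*d^3 + 18*d^2 + 12*d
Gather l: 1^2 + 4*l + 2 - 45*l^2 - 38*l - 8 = -45*l^2 - 34*l - 5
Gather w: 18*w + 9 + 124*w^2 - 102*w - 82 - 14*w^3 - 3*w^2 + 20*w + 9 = -14*w^3 + 121*w^2 - 64*w - 64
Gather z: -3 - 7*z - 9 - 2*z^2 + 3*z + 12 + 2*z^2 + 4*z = 0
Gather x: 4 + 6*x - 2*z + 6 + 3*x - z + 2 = 9*x - 3*z + 12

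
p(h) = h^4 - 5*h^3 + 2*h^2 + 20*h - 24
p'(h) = 4*h^3 - 15*h^2 + 4*h + 20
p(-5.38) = 1542.67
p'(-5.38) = -1058.57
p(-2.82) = 110.87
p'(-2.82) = -200.27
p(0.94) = -6.80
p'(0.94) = 13.83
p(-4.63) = 882.08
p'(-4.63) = -717.08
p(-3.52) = 301.97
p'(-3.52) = -354.39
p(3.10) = 0.62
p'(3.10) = 7.41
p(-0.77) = -35.58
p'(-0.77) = 6.20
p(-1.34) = -31.95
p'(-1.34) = -21.92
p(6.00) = 384.00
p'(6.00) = 368.00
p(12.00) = 12600.00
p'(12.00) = 4820.00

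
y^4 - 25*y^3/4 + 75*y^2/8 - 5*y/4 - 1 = (y - 4)*(y - 2)*(y - 1/2)*(y + 1/4)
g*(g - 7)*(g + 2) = g^3 - 5*g^2 - 14*g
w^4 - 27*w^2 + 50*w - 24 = (w - 4)*(w - 1)^2*(w + 6)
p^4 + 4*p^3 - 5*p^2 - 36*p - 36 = (p - 3)*(p + 2)^2*(p + 3)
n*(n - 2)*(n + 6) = n^3 + 4*n^2 - 12*n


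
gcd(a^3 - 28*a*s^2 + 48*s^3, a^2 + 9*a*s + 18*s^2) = a + 6*s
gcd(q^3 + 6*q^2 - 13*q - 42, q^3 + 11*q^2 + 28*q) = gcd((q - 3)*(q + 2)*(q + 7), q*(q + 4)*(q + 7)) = q + 7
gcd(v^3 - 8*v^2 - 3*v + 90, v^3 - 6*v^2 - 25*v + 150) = v^2 - 11*v + 30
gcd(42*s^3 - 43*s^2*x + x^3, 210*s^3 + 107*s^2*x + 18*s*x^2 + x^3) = 7*s + x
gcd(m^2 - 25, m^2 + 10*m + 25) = m + 5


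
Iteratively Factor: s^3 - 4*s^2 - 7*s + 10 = (s - 1)*(s^2 - 3*s - 10) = (s - 5)*(s - 1)*(s + 2)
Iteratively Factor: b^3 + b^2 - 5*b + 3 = (b + 3)*(b^2 - 2*b + 1) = (b - 1)*(b + 3)*(b - 1)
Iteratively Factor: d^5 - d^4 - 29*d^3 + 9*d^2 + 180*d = (d + 3)*(d^4 - 4*d^3 - 17*d^2 + 60*d) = (d - 5)*(d + 3)*(d^3 + d^2 - 12*d) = d*(d - 5)*(d + 3)*(d^2 + d - 12) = d*(d - 5)*(d - 3)*(d + 3)*(d + 4)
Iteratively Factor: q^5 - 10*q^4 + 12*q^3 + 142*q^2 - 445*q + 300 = (q - 5)*(q^4 - 5*q^3 - 13*q^2 + 77*q - 60) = (q - 5)^2*(q^3 - 13*q + 12) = (q - 5)^2*(q - 1)*(q^2 + q - 12) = (q - 5)^2*(q - 1)*(q + 4)*(q - 3)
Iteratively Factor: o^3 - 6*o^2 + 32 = (o - 4)*(o^2 - 2*o - 8) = (o - 4)^2*(o + 2)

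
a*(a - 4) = a^2 - 4*a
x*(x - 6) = x^2 - 6*x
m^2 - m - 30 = (m - 6)*(m + 5)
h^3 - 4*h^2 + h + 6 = (h - 3)*(h - 2)*(h + 1)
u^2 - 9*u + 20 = (u - 5)*(u - 4)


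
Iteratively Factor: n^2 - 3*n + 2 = (n - 1)*(n - 2)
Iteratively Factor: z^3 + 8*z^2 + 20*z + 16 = (z + 2)*(z^2 + 6*z + 8) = (z + 2)*(z + 4)*(z + 2)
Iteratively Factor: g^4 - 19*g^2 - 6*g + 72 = (g + 3)*(g^3 - 3*g^2 - 10*g + 24) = (g + 3)^2*(g^2 - 6*g + 8) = (g - 4)*(g + 3)^2*(g - 2)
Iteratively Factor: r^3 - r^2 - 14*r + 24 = (r - 3)*(r^2 + 2*r - 8) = (r - 3)*(r + 4)*(r - 2)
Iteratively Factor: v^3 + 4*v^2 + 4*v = (v)*(v^2 + 4*v + 4) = v*(v + 2)*(v + 2)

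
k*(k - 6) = k^2 - 6*k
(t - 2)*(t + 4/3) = t^2 - 2*t/3 - 8/3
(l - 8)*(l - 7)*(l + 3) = l^3 - 12*l^2 + 11*l + 168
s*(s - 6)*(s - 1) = s^3 - 7*s^2 + 6*s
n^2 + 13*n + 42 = (n + 6)*(n + 7)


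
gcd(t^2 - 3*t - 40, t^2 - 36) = 1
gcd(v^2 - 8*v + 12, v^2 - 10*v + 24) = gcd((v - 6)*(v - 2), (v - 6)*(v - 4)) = v - 6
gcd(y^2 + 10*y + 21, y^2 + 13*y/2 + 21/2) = y + 3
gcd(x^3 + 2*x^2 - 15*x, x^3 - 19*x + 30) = x^2 + 2*x - 15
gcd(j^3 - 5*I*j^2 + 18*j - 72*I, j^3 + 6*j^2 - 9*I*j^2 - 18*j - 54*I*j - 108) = j^2 - 9*I*j - 18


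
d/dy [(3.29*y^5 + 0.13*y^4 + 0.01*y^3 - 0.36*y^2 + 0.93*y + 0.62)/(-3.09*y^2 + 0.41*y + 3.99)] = (-30.4983*y^6 + 4.5922*y^5 + 65.7645*y^4 + 2.083*y^3 + 2.8458*y^2 + 0.9588*y + 3.4565)/(9.5481*y^4 - 2.5338*y^3 - 24.4901*y^2 + 3.2718*y + 15.9201)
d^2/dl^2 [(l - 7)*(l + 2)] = 2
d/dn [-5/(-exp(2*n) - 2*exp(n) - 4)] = -10*(exp(n) + 1)*exp(n)/(exp(2*n) + 2*exp(n) + 4)^2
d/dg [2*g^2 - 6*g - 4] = 4*g - 6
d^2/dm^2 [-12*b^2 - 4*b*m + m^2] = 2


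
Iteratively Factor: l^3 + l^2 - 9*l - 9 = (l - 3)*(l^2 + 4*l + 3) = (l - 3)*(l + 1)*(l + 3)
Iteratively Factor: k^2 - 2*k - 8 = (k + 2)*(k - 4)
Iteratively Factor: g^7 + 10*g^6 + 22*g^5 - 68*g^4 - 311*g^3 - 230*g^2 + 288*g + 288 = (g - 1)*(g^6 + 11*g^5 + 33*g^4 - 35*g^3 - 346*g^2 - 576*g - 288) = (g - 1)*(g + 2)*(g^5 + 9*g^4 + 15*g^3 - 65*g^2 - 216*g - 144) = (g - 1)*(g + 2)*(g + 4)*(g^4 + 5*g^3 - 5*g^2 - 45*g - 36) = (g - 1)*(g + 2)*(g + 3)*(g + 4)*(g^3 + 2*g^2 - 11*g - 12) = (g - 1)*(g + 2)*(g + 3)*(g + 4)^2*(g^2 - 2*g - 3) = (g - 3)*(g - 1)*(g + 2)*(g + 3)*(g + 4)^2*(g + 1)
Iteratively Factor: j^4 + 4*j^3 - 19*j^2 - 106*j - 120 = (j + 3)*(j^3 + j^2 - 22*j - 40) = (j + 3)*(j + 4)*(j^2 - 3*j - 10) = (j - 5)*(j + 3)*(j + 4)*(j + 2)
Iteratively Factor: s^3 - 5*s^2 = (s - 5)*(s^2) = s*(s - 5)*(s)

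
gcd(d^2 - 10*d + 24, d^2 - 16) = d - 4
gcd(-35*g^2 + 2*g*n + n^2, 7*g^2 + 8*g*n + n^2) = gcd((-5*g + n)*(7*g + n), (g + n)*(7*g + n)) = 7*g + n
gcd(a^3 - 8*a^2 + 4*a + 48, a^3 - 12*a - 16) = a^2 - 2*a - 8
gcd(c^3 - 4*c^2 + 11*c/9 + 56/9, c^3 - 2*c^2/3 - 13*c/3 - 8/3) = c^2 - 5*c/3 - 8/3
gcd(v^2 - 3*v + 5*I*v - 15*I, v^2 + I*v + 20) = v + 5*I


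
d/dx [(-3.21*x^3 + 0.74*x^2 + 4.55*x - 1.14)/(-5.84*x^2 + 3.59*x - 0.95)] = (18.7464*x^4 - 23.0478*x^3 + 38.3771*x^2 - 14.7212*x - 0.229900000000001)/(34.1056*x^4 - 41.9312*x^3 + 23.9841*x^2 - 6.821*x + 0.9025)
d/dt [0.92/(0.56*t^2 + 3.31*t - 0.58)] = (-1.0304*t - 3.0452)/(0.56*t^2 + 3.31*t - 0.58)^2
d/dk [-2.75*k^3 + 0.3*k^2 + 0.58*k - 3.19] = -8.25*k^2 + 0.6*k + 0.58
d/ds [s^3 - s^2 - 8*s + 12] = 3*s^2 - 2*s - 8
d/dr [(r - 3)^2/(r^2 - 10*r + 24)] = 2*(-2*r^2 + 15*r - 27)/(r^4 - 20*r^3 + 148*r^2 - 480*r + 576)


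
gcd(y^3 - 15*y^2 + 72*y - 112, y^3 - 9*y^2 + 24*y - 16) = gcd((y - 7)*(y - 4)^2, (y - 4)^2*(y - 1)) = y^2 - 8*y + 16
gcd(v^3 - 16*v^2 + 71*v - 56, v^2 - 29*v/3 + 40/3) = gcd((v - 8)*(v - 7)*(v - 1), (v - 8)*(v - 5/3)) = v - 8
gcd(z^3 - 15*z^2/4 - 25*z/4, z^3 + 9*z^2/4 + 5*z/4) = z^2 + 5*z/4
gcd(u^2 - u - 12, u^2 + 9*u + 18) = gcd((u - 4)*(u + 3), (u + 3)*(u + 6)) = u + 3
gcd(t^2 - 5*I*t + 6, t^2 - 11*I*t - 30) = t - 6*I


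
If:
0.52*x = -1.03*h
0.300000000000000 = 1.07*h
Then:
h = 0.28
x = -0.56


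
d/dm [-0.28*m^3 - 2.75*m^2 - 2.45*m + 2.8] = -0.84*m^2 - 5.5*m - 2.45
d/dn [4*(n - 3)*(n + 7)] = 8*n + 16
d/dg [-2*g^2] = -4*g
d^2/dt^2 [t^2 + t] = 2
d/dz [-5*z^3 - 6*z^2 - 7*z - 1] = -15*z^2 - 12*z - 7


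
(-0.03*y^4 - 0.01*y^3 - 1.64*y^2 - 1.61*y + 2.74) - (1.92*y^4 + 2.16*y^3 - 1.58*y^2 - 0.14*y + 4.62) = -1.95*y^4 - 2.17*y^3 - 0.0599999999999998*y^2 - 1.47*y - 1.88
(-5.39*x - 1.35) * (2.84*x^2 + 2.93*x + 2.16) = -15.3076*x^3 - 19.6267*x^2 - 15.5979*x - 2.916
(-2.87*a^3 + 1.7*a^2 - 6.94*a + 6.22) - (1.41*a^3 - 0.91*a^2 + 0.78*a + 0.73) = -4.28*a^3 + 2.61*a^2 - 7.72*a + 5.49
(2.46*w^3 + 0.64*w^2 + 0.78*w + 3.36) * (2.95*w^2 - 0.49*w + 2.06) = 7.257*w^5 + 0.6826*w^4 + 7.055*w^3 + 10.8482*w^2 - 0.0395999999999999*w + 6.9216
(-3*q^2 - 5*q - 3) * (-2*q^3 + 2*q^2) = 6*q^5 + 4*q^4 - 4*q^3 - 6*q^2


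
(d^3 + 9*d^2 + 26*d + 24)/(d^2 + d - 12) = (d^2 + 5*d + 6)/(d - 3)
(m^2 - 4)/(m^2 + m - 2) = (m - 2)/(m - 1)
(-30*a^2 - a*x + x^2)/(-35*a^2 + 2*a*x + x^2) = (-30*a^2 - a*x + x^2)/(-35*a^2 + 2*a*x + x^2)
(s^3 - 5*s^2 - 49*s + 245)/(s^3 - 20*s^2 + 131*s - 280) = (s + 7)/(s - 8)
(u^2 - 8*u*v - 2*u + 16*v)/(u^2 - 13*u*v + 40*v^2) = (u - 2)/(u - 5*v)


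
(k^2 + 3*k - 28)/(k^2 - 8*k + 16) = (k + 7)/(k - 4)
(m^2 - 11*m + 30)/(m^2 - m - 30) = (m - 5)/(m + 5)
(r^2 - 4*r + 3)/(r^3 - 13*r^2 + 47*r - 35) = (r - 3)/(r^2 - 12*r + 35)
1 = 1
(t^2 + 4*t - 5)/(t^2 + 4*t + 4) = (t^2 + 4*t - 5)/(t^2 + 4*t + 4)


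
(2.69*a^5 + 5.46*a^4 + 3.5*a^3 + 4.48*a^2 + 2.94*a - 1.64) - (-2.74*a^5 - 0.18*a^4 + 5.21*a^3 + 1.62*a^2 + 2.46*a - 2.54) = 5.43*a^5 + 5.64*a^4 - 1.71*a^3 + 2.86*a^2 + 0.48*a + 0.9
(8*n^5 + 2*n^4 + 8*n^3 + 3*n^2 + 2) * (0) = 0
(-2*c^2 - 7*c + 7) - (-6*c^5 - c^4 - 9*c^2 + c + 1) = 6*c^5 + c^4 + 7*c^2 - 8*c + 6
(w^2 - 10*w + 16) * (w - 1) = w^3 - 11*w^2 + 26*w - 16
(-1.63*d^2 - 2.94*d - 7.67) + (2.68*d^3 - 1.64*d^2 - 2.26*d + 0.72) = 2.68*d^3 - 3.27*d^2 - 5.2*d - 6.95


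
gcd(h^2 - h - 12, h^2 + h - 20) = h - 4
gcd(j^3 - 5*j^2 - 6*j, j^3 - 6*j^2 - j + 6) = j^2 - 5*j - 6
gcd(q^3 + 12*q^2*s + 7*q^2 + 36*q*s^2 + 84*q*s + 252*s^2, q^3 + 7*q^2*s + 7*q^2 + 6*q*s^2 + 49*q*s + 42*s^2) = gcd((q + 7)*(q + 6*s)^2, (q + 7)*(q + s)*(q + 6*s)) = q^2 + 6*q*s + 7*q + 42*s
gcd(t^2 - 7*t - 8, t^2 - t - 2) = t + 1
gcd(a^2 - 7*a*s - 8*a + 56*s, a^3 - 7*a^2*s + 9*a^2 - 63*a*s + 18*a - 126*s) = -a + 7*s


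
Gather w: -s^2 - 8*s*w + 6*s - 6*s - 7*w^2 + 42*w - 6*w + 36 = -s^2 - 7*w^2 + w*(36 - 8*s) + 36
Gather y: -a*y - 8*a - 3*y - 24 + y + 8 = -8*a + y*(-a - 2) - 16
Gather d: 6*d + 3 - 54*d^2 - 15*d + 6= -54*d^2 - 9*d + 9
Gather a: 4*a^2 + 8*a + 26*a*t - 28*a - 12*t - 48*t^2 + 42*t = 4*a^2 + a*(26*t - 20) - 48*t^2 + 30*t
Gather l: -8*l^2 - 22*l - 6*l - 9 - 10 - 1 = -8*l^2 - 28*l - 20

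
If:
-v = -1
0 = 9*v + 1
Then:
No Solution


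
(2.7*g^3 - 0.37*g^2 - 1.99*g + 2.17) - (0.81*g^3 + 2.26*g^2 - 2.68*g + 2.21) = 1.89*g^3 - 2.63*g^2 + 0.69*g - 0.04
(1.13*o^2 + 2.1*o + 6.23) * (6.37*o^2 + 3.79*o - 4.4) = 7.1981*o^4 + 17.6597*o^3 + 42.6721*o^2 + 14.3717*o - 27.412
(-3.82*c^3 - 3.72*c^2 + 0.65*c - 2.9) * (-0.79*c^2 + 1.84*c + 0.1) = 3.0178*c^5 - 4.09*c^4 - 7.7403*c^3 + 3.115*c^2 - 5.271*c - 0.29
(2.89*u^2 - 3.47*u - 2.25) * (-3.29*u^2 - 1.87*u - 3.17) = -9.5081*u^4 + 6.012*u^3 + 4.7301*u^2 + 15.2074*u + 7.1325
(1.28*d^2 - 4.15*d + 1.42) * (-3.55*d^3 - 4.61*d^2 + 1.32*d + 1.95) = -4.544*d^5 + 8.8317*d^4 + 15.7801*d^3 - 9.5282*d^2 - 6.2181*d + 2.769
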